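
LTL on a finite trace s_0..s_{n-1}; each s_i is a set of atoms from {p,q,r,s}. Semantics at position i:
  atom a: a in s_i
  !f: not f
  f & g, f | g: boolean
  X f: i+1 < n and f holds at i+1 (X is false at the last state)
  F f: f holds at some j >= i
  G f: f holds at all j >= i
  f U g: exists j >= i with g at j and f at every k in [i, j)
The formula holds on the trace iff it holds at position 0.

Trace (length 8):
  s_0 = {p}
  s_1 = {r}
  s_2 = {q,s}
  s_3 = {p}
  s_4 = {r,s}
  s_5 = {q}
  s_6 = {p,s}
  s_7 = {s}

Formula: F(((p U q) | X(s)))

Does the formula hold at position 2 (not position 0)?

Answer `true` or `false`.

Answer: true

Derivation:
s_0={p}: F(((p U q) | X(s)))=True ((p U q) | X(s))=False (p U q)=False p=True q=False X(s)=False s=False
s_1={r}: F(((p U q) | X(s)))=True ((p U q) | X(s))=True (p U q)=False p=False q=False X(s)=True s=False
s_2={q,s}: F(((p U q) | X(s)))=True ((p U q) | X(s))=True (p U q)=True p=False q=True X(s)=False s=True
s_3={p}: F(((p U q) | X(s)))=True ((p U q) | X(s))=True (p U q)=False p=True q=False X(s)=True s=False
s_4={r,s}: F(((p U q) | X(s)))=True ((p U q) | X(s))=False (p U q)=False p=False q=False X(s)=False s=True
s_5={q}: F(((p U q) | X(s)))=True ((p U q) | X(s))=True (p U q)=True p=False q=True X(s)=True s=False
s_6={p,s}: F(((p U q) | X(s)))=True ((p U q) | X(s))=True (p U q)=False p=True q=False X(s)=True s=True
s_7={s}: F(((p U q) | X(s)))=False ((p U q) | X(s))=False (p U q)=False p=False q=False X(s)=False s=True
Evaluating at position 2: result = True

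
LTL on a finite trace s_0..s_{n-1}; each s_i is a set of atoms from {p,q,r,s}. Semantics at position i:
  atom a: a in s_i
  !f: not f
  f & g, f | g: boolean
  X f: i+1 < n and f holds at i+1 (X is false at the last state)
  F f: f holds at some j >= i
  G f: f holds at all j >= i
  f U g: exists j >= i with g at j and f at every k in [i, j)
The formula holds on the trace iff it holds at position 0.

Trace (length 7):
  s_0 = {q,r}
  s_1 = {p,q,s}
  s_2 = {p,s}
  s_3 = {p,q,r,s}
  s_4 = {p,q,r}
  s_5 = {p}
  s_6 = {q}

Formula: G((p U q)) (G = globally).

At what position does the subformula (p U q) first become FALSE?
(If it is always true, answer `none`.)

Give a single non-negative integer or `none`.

s_0={q,r}: (p U q)=True p=False q=True
s_1={p,q,s}: (p U q)=True p=True q=True
s_2={p,s}: (p U q)=True p=True q=False
s_3={p,q,r,s}: (p U q)=True p=True q=True
s_4={p,q,r}: (p U q)=True p=True q=True
s_5={p}: (p U q)=True p=True q=False
s_6={q}: (p U q)=True p=False q=True
G((p U q)) holds globally = True
No violation — formula holds at every position.

Answer: none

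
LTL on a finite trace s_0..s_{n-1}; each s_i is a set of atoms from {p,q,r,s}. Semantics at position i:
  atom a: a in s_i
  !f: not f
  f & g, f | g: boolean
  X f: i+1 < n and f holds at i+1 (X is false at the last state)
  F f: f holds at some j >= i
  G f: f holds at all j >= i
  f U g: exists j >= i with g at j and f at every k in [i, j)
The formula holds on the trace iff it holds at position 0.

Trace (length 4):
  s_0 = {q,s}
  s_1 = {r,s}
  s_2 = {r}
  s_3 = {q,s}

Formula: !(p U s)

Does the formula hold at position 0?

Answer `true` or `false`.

s_0={q,s}: !(p U s)=False (p U s)=True p=False s=True
s_1={r,s}: !(p U s)=False (p U s)=True p=False s=True
s_2={r}: !(p U s)=True (p U s)=False p=False s=False
s_3={q,s}: !(p U s)=False (p U s)=True p=False s=True

Answer: false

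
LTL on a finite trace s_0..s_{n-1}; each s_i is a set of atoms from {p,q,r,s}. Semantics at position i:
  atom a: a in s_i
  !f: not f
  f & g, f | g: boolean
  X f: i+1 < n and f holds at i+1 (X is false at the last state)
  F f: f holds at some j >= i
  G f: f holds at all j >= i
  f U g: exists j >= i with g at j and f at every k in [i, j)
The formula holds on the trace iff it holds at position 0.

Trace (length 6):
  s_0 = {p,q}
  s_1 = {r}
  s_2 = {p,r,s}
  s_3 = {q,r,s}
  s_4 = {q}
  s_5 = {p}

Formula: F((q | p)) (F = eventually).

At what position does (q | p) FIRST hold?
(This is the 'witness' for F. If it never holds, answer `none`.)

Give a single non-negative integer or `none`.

s_0={p,q}: (q | p)=True q=True p=True
s_1={r}: (q | p)=False q=False p=False
s_2={p,r,s}: (q | p)=True q=False p=True
s_3={q,r,s}: (q | p)=True q=True p=False
s_4={q}: (q | p)=True q=True p=False
s_5={p}: (q | p)=True q=False p=True
F((q | p)) holds; first witness at position 0.

Answer: 0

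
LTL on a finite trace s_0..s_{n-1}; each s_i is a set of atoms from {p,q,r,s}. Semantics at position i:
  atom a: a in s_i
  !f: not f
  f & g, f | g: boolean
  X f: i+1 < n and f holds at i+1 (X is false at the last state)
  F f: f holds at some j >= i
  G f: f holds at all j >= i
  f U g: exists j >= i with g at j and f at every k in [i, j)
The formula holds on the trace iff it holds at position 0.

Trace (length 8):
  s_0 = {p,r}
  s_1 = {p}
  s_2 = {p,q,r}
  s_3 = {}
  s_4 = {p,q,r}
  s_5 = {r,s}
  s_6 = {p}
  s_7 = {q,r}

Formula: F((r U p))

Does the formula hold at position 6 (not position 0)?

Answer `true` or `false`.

Answer: true

Derivation:
s_0={p,r}: F((r U p))=True (r U p)=True r=True p=True
s_1={p}: F((r U p))=True (r U p)=True r=False p=True
s_2={p,q,r}: F((r U p))=True (r U p)=True r=True p=True
s_3={}: F((r U p))=True (r U p)=False r=False p=False
s_4={p,q,r}: F((r U p))=True (r U p)=True r=True p=True
s_5={r,s}: F((r U p))=True (r U p)=True r=True p=False
s_6={p}: F((r U p))=True (r U p)=True r=False p=True
s_7={q,r}: F((r U p))=False (r U p)=False r=True p=False
Evaluating at position 6: result = True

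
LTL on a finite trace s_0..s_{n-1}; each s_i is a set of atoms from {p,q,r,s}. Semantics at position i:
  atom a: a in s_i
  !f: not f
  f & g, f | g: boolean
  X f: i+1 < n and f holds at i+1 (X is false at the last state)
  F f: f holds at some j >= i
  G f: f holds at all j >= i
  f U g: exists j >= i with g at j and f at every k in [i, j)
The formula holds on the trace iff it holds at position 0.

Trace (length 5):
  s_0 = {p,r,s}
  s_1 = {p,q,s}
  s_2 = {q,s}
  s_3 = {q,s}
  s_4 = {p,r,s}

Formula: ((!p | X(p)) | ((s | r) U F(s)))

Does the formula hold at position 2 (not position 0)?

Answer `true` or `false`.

Answer: true

Derivation:
s_0={p,r,s}: ((!p | X(p)) | ((s | r) U F(s)))=True (!p | X(p))=True !p=False p=True X(p)=True ((s | r) U F(s))=True (s | r)=True s=True r=True F(s)=True
s_1={p,q,s}: ((!p | X(p)) | ((s | r) U F(s)))=True (!p | X(p))=False !p=False p=True X(p)=False ((s | r) U F(s))=True (s | r)=True s=True r=False F(s)=True
s_2={q,s}: ((!p | X(p)) | ((s | r) U F(s)))=True (!p | X(p))=True !p=True p=False X(p)=False ((s | r) U F(s))=True (s | r)=True s=True r=False F(s)=True
s_3={q,s}: ((!p | X(p)) | ((s | r) U F(s)))=True (!p | X(p))=True !p=True p=False X(p)=True ((s | r) U F(s))=True (s | r)=True s=True r=False F(s)=True
s_4={p,r,s}: ((!p | X(p)) | ((s | r) U F(s)))=True (!p | X(p))=False !p=False p=True X(p)=False ((s | r) U F(s))=True (s | r)=True s=True r=True F(s)=True
Evaluating at position 2: result = True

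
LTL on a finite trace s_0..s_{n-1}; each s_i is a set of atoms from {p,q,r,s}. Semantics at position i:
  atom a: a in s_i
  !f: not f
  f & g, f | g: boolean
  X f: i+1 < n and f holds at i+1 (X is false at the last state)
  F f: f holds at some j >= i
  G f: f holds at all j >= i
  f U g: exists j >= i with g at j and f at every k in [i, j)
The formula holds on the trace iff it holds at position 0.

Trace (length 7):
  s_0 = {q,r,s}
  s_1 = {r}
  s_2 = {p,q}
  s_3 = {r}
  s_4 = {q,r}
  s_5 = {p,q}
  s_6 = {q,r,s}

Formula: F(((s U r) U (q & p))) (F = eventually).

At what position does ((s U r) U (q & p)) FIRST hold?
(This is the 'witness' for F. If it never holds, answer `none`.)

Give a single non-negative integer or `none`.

Answer: 0

Derivation:
s_0={q,r,s}: ((s U r) U (q & p))=True (s U r)=True s=True r=True (q & p)=False q=True p=False
s_1={r}: ((s U r) U (q & p))=True (s U r)=True s=False r=True (q & p)=False q=False p=False
s_2={p,q}: ((s U r) U (q & p))=True (s U r)=False s=False r=False (q & p)=True q=True p=True
s_3={r}: ((s U r) U (q & p))=True (s U r)=True s=False r=True (q & p)=False q=False p=False
s_4={q,r}: ((s U r) U (q & p))=True (s U r)=True s=False r=True (q & p)=False q=True p=False
s_5={p,q}: ((s U r) U (q & p))=True (s U r)=False s=False r=False (q & p)=True q=True p=True
s_6={q,r,s}: ((s U r) U (q & p))=False (s U r)=True s=True r=True (q & p)=False q=True p=False
F(((s U r) U (q & p))) holds; first witness at position 0.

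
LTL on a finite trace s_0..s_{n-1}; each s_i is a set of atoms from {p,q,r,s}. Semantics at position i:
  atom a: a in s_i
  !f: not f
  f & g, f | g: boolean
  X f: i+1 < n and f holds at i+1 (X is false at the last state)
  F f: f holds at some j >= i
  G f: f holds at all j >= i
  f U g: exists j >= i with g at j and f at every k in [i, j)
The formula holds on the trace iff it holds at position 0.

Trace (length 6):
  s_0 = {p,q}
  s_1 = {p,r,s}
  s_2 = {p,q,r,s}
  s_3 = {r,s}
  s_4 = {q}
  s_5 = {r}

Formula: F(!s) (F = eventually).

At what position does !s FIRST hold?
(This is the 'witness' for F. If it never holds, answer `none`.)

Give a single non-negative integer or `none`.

s_0={p,q}: !s=True s=False
s_1={p,r,s}: !s=False s=True
s_2={p,q,r,s}: !s=False s=True
s_3={r,s}: !s=False s=True
s_4={q}: !s=True s=False
s_5={r}: !s=True s=False
F(!s) holds; first witness at position 0.

Answer: 0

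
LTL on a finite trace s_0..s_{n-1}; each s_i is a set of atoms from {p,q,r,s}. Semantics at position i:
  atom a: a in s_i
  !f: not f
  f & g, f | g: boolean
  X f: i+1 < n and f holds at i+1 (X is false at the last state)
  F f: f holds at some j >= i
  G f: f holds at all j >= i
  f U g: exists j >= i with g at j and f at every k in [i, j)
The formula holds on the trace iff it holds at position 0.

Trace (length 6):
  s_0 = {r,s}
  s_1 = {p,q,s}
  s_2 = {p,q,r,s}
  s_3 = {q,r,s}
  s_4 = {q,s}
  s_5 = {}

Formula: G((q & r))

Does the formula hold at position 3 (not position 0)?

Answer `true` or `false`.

s_0={r,s}: G((q & r))=False (q & r)=False q=False r=True
s_1={p,q,s}: G((q & r))=False (q & r)=False q=True r=False
s_2={p,q,r,s}: G((q & r))=False (q & r)=True q=True r=True
s_3={q,r,s}: G((q & r))=False (q & r)=True q=True r=True
s_4={q,s}: G((q & r))=False (q & r)=False q=True r=False
s_5={}: G((q & r))=False (q & r)=False q=False r=False
Evaluating at position 3: result = False

Answer: false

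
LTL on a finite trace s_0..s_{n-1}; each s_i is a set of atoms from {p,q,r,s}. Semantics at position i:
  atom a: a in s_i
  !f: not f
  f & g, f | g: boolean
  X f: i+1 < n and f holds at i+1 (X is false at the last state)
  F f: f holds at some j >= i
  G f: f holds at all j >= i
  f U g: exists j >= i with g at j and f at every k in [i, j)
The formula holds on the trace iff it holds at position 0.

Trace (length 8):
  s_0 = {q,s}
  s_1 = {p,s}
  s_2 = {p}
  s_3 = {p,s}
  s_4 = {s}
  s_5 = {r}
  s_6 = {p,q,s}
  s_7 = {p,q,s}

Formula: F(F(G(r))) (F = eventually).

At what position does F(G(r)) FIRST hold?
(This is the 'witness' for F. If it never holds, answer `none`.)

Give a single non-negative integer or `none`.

Answer: none

Derivation:
s_0={q,s}: F(G(r))=False G(r)=False r=False
s_1={p,s}: F(G(r))=False G(r)=False r=False
s_2={p}: F(G(r))=False G(r)=False r=False
s_3={p,s}: F(G(r))=False G(r)=False r=False
s_4={s}: F(G(r))=False G(r)=False r=False
s_5={r}: F(G(r))=False G(r)=False r=True
s_6={p,q,s}: F(G(r))=False G(r)=False r=False
s_7={p,q,s}: F(G(r))=False G(r)=False r=False
F(F(G(r))) does not hold (no witness exists).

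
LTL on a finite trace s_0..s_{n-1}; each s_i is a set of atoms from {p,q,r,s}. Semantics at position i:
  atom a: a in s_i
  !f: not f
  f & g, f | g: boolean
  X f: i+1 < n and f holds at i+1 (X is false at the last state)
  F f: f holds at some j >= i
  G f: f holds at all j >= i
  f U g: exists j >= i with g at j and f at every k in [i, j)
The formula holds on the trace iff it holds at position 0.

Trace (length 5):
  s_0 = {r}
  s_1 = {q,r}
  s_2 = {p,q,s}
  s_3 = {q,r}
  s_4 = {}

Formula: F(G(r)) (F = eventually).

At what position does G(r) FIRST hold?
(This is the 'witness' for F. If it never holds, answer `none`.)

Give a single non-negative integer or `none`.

Answer: none

Derivation:
s_0={r}: G(r)=False r=True
s_1={q,r}: G(r)=False r=True
s_2={p,q,s}: G(r)=False r=False
s_3={q,r}: G(r)=False r=True
s_4={}: G(r)=False r=False
F(G(r)) does not hold (no witness exists).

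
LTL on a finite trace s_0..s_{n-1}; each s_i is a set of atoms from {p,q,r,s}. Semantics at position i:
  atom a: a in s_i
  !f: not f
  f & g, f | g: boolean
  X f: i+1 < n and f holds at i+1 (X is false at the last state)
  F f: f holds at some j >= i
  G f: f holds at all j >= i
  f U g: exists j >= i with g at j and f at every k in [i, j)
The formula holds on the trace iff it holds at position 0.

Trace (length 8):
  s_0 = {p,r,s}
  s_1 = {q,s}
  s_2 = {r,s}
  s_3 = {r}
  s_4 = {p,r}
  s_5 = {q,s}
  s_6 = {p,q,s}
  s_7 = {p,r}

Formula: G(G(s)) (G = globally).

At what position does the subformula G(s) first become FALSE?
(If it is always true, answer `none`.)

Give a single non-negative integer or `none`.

s_0={p,r,s}: G(s)=False s=True
s_1={q,s}: G(s)=False s=True
s_2={r,s}: G(s)=False s=True
s_3={r}: G(s)=False s=False
s_4={p,r}: G(s)=False s=False
s_5={q,s}: G(s)=False s=True
s_6={p,q,s}: G(s)=False s=True
s_7={p,r}: G(s)=False s=False
G(G(s)) holds globally = False
First violation at position 0.

Answer: 0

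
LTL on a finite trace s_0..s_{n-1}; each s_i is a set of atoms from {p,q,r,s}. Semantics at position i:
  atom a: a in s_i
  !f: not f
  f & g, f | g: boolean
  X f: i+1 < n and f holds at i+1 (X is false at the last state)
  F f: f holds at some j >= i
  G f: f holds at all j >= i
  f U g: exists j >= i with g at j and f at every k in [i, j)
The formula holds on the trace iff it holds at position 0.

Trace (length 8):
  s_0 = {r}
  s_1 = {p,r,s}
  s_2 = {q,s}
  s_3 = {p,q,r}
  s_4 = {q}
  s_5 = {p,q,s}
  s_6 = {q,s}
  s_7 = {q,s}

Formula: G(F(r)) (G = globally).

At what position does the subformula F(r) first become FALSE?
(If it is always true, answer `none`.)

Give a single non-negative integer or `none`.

Answer: 4

Derivation:
s_0={r}: F(r)=True r=True
s_1={p,r,s}: F(r)=True r=True
s_2={q,s}: F(r)=True r=False
s_3={p,q,r}: F(r)=True r=True
s_4={q}: F(r)=False r=False
s_5={p,q,s}: F(r)=False r=False
s_6={q,s}: F(r)=False r=False
s_7={q,s}: F(r)=False r=False
G(F(r)) holds globally = False
First violation at position 4.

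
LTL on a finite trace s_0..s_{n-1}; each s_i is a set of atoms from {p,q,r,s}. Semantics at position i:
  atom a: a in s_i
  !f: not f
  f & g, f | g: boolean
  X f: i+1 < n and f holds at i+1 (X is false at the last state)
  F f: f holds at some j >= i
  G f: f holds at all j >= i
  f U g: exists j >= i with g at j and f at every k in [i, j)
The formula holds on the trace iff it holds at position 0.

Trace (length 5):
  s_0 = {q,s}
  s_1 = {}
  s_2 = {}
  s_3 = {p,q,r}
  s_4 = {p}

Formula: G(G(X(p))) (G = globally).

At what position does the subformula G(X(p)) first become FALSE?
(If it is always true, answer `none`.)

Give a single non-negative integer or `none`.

s_0={q,s}: G(X(p))=False X(p)=False p=False
s_1={}: G(X(p))=False X(p)=False p=False
s_2={}: G(X(p))=False X(p)=True p=False
s_3={p,q,r}: G(X(p))=False X(p)=True p=True
s_4={p}: G(X(p))=False X(p)=False p=True
G(G(X(p))) holds globally = False
First violation at position 0.

Answer: 0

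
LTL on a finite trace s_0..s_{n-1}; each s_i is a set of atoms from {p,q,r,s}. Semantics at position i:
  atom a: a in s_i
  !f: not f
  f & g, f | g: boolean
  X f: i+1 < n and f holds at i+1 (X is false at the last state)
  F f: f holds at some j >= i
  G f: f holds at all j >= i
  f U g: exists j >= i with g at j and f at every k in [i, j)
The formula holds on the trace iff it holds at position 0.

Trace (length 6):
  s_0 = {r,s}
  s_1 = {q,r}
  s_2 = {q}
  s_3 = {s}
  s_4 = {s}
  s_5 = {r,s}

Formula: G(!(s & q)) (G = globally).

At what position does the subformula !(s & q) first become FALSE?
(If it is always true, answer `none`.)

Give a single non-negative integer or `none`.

Answer: none

Derivation:
s_0={r,s}: !(s & q)=True (s & q)=False s=True q=False
s_1={q,r}: !(s & q)=True (s & q)=False s=False q=True
s_2={q}: !(s & q)=True (s & q)=False s=False q=True
s_3={s}: !(s & q)=True (s & q)=False s=True q=False
s_4={s}: !(s & q)=True (s & q)=False s=True q=False
s_5={r,s}: !(s & q)=True (s & q)=False s=True q=False
G(!(s & q)) holds globally = True
No violation — formula holds at every position.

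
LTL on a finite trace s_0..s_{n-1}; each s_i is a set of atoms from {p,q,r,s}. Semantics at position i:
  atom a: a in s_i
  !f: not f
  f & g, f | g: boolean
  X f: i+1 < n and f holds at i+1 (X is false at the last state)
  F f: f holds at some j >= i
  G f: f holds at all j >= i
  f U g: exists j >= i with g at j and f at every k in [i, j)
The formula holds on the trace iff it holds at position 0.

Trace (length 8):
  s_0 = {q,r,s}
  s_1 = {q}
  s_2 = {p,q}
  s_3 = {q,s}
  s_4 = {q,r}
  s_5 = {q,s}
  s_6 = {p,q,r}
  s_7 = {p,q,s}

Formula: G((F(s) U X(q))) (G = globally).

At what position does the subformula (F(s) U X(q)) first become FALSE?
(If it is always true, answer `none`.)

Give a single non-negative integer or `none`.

s_0={q,r,s}: (F(s) U X(q))=True F(s)=True s=True X(q)=True q=True
s_1={q}: (F(s) U X(q))=True F(s)=True s=False X(q)=True q=True
s_2={p,q}: (F(s) U X(q))=True F(s)=True s=False X(q)=True q=True
s_3={q,s}: (F(s) U X(q))=True F(s)=True s=True X(q)=True q=True
s_4={q,r}: (F(s) U X(q))=True F(s)=True s=False X(q)=True q=True
s_5={q,s}: (F(s) U X(q))=True F(s)=True s=True X(q)=True q=True
s_6={p,q,r}: (F(s) U X(q))=True F(s)=True s=False X(q)=True q=True
s_7={p,q,s}: (F(s) U X(q))=False F(s)=True s=True X(q)=False q=True
G((F(s) U X(q))) holds globally = False
First violation at position 7.

Answer: 7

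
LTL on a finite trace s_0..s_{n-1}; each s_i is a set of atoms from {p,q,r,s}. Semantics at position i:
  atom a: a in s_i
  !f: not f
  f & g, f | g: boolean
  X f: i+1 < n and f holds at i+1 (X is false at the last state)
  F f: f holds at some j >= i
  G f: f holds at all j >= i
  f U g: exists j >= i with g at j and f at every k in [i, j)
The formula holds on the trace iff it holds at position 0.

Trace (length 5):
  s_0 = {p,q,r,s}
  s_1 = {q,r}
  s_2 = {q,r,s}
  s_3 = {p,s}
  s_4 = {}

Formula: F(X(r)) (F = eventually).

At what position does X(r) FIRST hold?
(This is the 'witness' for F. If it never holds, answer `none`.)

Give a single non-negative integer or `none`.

Answer: 0

Derivation:
s_0={p,q,r,s}: X(r)=True r=True
s_1={q,r}: X(r)=True r=True
s_2={q,r,s}: X(r)=False r=True
s_3={p,s}: X(r)=False r=False
s_4={}: X(r)=False r=False
F(X(r)) holds; first witness at position 0.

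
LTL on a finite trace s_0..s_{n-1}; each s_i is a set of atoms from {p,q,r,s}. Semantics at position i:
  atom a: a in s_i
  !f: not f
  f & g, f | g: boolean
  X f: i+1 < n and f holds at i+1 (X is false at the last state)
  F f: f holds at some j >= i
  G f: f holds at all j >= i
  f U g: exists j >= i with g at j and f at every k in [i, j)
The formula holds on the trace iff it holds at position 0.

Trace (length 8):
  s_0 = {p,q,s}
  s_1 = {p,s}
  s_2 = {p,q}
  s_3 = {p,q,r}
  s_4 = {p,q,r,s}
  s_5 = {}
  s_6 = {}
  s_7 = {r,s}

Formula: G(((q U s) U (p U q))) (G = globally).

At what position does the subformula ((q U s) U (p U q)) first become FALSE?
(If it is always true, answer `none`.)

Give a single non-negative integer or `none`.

s_0={p,q,s}: ((q U s) U (p U q))=True (q U s)=True q=True s=True (p U q)=True p=True
s_1={p,s}: ((q U s) U (p U q))=True (q U s)=True q=False s=True (p U q)=True p=True
s_2={p,q}: ((q U s) U (p U q))=True (q U s)=True q=True s=False (p U q)=True p=True
s_3={p,q,r}: ((q U s) U (p U q))=True (q U s)=True q=True s=False (p U q)=True p=True
s_4={p,q,r,s}: ((q U s) U (p U q))=True (q U s)=True q=True s=True (p U q)=True p=True
s_5={}: ((q U s) U (p U q))=False (q U s)=False q=False s=False (p U q)=False p=False
s_6={}: ((q U s) U (p U q))=False (q U s)=False q=False s=False (p U q)=False p=False
s_7={r,s}: ((q U s) U (p U q))=False (q U s)=True q=False s=True (p U q)=False p=False
G(((q U s) U (p U q))) holds globally = False
First violation at position 5.

Answer: 5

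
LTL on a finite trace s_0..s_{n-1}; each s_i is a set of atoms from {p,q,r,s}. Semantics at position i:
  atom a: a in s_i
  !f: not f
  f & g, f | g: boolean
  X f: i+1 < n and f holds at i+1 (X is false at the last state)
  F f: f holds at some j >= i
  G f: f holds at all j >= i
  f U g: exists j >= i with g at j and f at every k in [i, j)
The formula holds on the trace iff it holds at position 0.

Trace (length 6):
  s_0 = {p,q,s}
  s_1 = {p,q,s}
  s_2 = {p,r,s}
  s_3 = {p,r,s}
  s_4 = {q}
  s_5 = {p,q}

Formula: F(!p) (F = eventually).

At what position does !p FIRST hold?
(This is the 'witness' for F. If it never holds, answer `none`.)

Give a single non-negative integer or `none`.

s_0={p,q,s}: !p=False p=True
s_1={p,q,s}: !p=False p=True
s_2={p,r,s}: !p=False p=True
s_3={p,r,s}: !p=False p=True
s_4={q}: !p=True p=False
s_5={p,q}: !p=False p=True
F(!p) holds; first witness at position 4.

Answer: 4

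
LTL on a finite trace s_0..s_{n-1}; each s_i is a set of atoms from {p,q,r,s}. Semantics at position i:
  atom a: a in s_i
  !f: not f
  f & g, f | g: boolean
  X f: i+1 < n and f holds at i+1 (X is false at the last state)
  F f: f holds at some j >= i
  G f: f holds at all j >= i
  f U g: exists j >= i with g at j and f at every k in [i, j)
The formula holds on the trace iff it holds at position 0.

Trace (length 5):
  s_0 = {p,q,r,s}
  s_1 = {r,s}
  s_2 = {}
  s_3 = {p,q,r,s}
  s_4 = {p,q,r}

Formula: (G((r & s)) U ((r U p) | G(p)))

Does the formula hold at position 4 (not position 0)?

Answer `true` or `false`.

Answer: true

Derivation:
s_0={p,q,r,s}: (G((r & s)) U ((r U p) | G(p)))=True G((r & s))=False (r & s)=True r=True s=True ((r U p) | G(p))=True (r U p)=True p=True G(p)=False
s_1={r,s}: (G((r & s)) U ((r U p) | G(p)))=False G((r & s))=False (r & s)=True r=True s=True ((r U p) | G(p))=False (r U p)=False p=False G(p)=False
s_2={}: (G((r & s)) U ((r U p) | G(p)))=False G((r & s))=False (r & s)=False r=False s=False ((r U p) | G(p))=False (r U p)=False p=False G(p)=False
s_3={p,q,r,s}: (G((r & s)) U ((r U p) | G(p)))=True G((r & s))=False (r & s)=True r=True s=True ((r U p) | G(p))=True (r U p)=True p=True G(p)=True
s_4={p,q,r}: (G((r & s)) U ((r U p) | G(p)))=True G((r & s))=False (r & s)=False r=True s=False ((r U p) | G(p))=True (r U p)=True p=True G(p)=True
Evaluating at position 4: result = True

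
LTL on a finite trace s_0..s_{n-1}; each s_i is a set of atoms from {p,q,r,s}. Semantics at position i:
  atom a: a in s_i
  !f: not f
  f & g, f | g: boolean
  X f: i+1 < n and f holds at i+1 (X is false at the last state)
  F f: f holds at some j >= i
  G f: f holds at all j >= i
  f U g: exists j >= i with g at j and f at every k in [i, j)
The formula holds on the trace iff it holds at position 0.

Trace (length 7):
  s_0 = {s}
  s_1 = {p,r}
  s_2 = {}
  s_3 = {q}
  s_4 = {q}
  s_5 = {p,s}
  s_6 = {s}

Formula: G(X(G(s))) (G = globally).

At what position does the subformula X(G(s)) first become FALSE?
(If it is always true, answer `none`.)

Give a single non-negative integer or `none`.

Answer: 0

Derivation:
s_0={s}: X(G(s))=False G(s)=False s=True
s_1={p,r}: X(G(s))=False G(s)=False s=False
s_2={}: X(G(s))=False G(s)=False s=False
s_3={q}: X(G(s))=False G(s)=False s=False
s_4={q}: X(G(s))=True G(s)=False s=False
s_5={p,s}: X(G(s))=True G(s)=True s=True
s_6={s}: X(G(s))=False G(s)=True s=True
G(X(G(s))) holds globally = False
First violation at position 0.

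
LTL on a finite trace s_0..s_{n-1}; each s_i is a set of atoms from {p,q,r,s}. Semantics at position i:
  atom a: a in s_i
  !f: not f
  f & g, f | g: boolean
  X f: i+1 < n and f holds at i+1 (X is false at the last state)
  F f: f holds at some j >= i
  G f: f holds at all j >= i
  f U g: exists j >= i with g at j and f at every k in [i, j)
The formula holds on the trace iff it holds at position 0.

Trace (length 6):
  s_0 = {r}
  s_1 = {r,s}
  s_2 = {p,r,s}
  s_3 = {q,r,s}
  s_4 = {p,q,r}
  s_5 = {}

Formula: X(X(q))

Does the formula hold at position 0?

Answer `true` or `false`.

Answer: false

Derivation:
s_0={r}: X(X(q))=False X(q)=False q=False
s_1={r,s}: X(X(q))=True X(q)=False q=False
s_2={p,r,s}: X(X(q))=True X(q)=True q=False
s_3={q,r,s}: X(X(q))=False X(q)=True q=True
s_4={p,q,r}: X(X(q))=False X(q)=False q=True
s_5={}: X(X(q))=False X(q)=False q=False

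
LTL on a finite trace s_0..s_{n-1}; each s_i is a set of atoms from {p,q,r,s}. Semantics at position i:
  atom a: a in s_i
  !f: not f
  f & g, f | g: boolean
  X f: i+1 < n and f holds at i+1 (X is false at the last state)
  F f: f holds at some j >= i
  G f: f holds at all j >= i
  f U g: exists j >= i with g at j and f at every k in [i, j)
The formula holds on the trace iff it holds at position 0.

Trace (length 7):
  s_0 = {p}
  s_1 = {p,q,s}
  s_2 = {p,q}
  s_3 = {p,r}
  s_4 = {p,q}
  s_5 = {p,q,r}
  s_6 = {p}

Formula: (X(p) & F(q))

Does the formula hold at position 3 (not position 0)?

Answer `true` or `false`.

Answer: true

Derivation:
s_0={p}: (X(p) & F(q))=True X(p)=True p=True F(q)=True q=False
s_1={p,q,s}: (X(p) & F(q))=True X(p)=True p=True F(q)=True q=True
s_2={p,q}: (X(p) & F(q))=True X(p)=True p=True F(q)=True q=True
s_3={p,r}: (X(p) & F(q))=True X(p)=True p=True F(q)=True q=False
s_4={p,q}: (X(p) & F(q))=True X(p)=True p=True F(q)=True q=True
s_5={p,q,r}: (X(p) & F(q))=True X(p)=True p=True F(q)=True q=True
s_6={p}: (X(p) & F(q))=False X(p)=False p=True F(q)=False q=False
Evaluating at position 3: result = True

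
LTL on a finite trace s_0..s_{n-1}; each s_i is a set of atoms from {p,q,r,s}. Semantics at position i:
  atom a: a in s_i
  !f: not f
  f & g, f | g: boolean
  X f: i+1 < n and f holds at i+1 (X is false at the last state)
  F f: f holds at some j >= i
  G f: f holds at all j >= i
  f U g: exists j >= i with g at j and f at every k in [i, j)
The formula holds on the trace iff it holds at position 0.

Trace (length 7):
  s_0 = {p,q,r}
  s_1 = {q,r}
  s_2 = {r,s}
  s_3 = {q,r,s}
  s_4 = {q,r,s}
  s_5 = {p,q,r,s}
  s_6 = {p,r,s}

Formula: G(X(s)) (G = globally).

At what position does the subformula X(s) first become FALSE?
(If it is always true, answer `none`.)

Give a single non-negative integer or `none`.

s_0={p,q,r}: X(s)=False s=False
s_1={q,r}: X(s)=True s=False
s_2={r,s}: X(s)=True s=True
s_3={q,r,s}: X(s)=True s=True
s_4={q,r,s}: X(s)=True s=True
s_5={p,q,r,s}: X(s)=True s=True
s_6={p,r,s}: X(s)=False s=True
G(X(s)) holds globally = False
First violation at position 0.

Answer: 0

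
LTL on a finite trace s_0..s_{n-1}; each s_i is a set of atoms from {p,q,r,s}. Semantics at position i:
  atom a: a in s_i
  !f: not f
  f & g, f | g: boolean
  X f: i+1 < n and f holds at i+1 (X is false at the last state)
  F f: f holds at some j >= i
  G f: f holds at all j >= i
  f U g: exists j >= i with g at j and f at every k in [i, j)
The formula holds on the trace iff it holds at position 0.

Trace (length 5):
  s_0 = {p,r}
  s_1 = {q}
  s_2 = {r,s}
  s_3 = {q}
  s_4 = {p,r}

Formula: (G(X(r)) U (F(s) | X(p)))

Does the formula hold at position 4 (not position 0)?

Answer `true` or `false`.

s_0={p,r}: (G(X(r)) U (F(s) | X(p)))=True G(X(r))=False X(r)=False r=True (F(s) | X(p))=True F(s)=True s=False X(p)=False p=True
s_1={q}: (G(X(r)) U (F(s) | X(p)))=True G(X(r))=False X(r)=True r=False (F(s) | X(p))=True F(s)=True s=False X(p)=False p=False
s_2={r,s}: (G(X(r)) U (F(s) | X(p)))=True G(X(r))=False X(r)=False r=True (F(s) | X(p))=True F(s)=True s=True X(p)=False p=False
s_3={q}: (G(X(r)) U (F(s) | X(p)))=True G(X(r))=False X(r)=True r=False (F(s) | X(p))=True F(s)=False s=False X(p)=True p=False
s_4={p,r}: (G(X(r)) U (F(s) | X(p)))=False G(X(r))=False X(r)=False r=True (F(s) | X(p))=False F(s)=False s=False X(p)=False p=True
Evaluating at position 4: result = False

Answer: false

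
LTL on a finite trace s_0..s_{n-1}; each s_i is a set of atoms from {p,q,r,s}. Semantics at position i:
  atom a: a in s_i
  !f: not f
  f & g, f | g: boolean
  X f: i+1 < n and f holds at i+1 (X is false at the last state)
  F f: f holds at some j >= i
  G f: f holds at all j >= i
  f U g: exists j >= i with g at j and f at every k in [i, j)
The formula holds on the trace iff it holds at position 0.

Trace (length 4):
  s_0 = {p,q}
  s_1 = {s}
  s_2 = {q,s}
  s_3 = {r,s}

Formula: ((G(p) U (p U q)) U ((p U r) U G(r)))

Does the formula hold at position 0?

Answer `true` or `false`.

s_0={p,q}: ((G(p) U (p U q)) U ((p U r) U G(r)))=False (G(p) U (p U q))=True G(p)=False p=True (p U q)=True q=True ((p U r) U G(r))=False (p U r)=False r=False G(r)=False
s_1={s}: ((G(p) U (p U q)) U ((p U r) U G(r)))=False (G(p) U (p U q))=False G(p)=False p=False (p U q)=False q=False ((p U r) U G(r))=False (p U r)=False r=False G(r)=False
s_2={q,s}: ((G(p) U (p U q)) U ((p U r) U G(r)))=True (G(p) U (p U q))=True G(p)=False p=False (p U q)=True q=True ((p U r) U G(r))=False (p U r)=False r=False G(r)=False
s_3={r,s}: ((G(p) U (p U q)) U ((p U r) U G(r)))=True (G(p) U (p U q))=False G(p)=False p=False (p U q)=False q=False ((p U r) U G(r))=True (p U r)=True r=True G(r)=True

Answer: false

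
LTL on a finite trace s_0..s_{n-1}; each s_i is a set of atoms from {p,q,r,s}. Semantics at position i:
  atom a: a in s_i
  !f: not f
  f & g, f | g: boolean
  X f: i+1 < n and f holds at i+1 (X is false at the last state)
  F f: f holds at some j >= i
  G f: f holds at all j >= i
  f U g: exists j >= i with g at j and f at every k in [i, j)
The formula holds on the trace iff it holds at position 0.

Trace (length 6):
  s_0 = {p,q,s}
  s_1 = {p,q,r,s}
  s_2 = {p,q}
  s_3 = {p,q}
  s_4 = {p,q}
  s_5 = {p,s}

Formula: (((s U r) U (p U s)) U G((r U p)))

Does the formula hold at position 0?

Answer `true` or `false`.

s_0={p,q,s}: (((s U r) U (p U s)) U G((r U p)))=True ((s U r) U (p U s))=True (s U r)=True s=True r=False (p U s)=True p=True G((r U p))=True (r U p)=True
s_1={p,q,r,s}: (((s U r) U (p U s)) U G((r U p)))=True ((s U r) U (p U s))=True (s U r)=True s=True r=True (p U s)=True p=True G((r U p))=True (r U p)=True
s_2={p,q}: (((s U r) U (p U s)) U G((r U p)))=True ((s U r) U (p U s))=True (s U r)=False s=False r=False (p U s)=True p=True G((r U p))=True (r U p)=True
s_3={p,q}: (((s U r) U (p U s)) U G((r U p)))=True ((s U r) U (p U s))=True (s U r)=False s=False r=False (p U s)=True p=True G((r U p))=True (r U p)=True
s_4={p,q}: (((s U r) U (p U s)) U G((r U p)))=True ((s U r) U (p U s))=True (s U r)=False s=False r=False (p U s)=True p=True G((r U p))=True (r U p)=True
s_5={p,s}: (((s U r) U (p U s)) U G((r U p)))=True ((s U r) U (p U s))=True (s U r)=False s=True r=False (p U s)=True p=True G((r U p))=True (r U p)=True

Answer: true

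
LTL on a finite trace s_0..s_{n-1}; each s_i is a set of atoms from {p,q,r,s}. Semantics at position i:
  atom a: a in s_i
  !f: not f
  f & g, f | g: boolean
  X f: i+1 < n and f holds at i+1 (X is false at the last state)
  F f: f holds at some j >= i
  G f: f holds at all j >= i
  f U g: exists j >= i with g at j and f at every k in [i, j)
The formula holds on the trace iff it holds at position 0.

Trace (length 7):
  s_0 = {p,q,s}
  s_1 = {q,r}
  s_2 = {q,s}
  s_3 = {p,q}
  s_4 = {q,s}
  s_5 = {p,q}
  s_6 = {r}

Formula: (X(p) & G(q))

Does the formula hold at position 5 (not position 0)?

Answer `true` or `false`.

s_0={p,q,s}: (X(p) & G(q))=False X(p)=False p=True G(q)=False q=True
s_1={q,r}: (X(p) & G(q))=False X(p)=False p=False G(q)=False q=True
s_2={q,s}: (X(p) & G(q))=False X(p)=True p=False G(q)=False q=True
s_3={p,q}: (X(p) & G(q))=False X(p)=False p=True G(q)=False q=True
s_4={q,s}: (X(p) & G(q))=False X(p)=True p=False G(q)=False q=True
s_5={p,q}: (X(p) & G(q))=False X(p)=False p=True G(q)=False q=True
s_6={r}: (X(p) & G(q))=False X(p)=False p=False G(q)=False q=False
Evaluating at position 5: result = False

Answer: false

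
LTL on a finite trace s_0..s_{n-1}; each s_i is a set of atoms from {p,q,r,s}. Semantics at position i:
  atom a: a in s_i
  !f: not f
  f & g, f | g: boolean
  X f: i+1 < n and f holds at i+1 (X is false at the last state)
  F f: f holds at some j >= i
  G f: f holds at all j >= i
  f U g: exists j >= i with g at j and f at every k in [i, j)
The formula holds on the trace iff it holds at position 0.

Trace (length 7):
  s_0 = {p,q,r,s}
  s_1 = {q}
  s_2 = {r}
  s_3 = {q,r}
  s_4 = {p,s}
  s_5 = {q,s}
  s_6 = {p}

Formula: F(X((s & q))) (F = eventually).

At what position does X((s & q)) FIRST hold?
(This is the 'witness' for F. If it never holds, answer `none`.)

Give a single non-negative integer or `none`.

s_0={p,q,r,s}: X((s & q))=False (s & q)=True s=True q=True
s_1={q}: X((s & q))=False (s & q)=False s=False q=True
s_2={r}: X((s & q))=False (s & q)=False s=False q=False
s_3={q,r}: X((s & q))=False (s & q)=False s=False q=True
s_4={p,s}: X((s & q))=True (s & q)=False s=True q=False
s_5={q,s}: X((s & q))=False (s & q)=True s=True q=True
s_6={p}: X((s & q))=False (s & q)=False s=False q=False
F(X((s & q))) holds; first witness at position 4.

Answer: 4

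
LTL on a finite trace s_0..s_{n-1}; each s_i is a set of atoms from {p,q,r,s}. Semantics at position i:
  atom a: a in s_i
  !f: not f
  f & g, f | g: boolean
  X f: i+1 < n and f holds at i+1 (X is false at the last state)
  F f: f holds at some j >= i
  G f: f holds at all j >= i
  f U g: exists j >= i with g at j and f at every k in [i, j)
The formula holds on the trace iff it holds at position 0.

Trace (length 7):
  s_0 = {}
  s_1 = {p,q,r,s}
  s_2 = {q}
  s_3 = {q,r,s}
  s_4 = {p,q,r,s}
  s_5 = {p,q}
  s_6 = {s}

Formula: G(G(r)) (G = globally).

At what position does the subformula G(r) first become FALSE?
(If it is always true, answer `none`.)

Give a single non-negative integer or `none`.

s_0={}: G(r)=False r=False
s_1={p,q,r,s}: G(r)=False r=True
s_2={q}: G(r)=False r=False
s_3={q,r,s}: G(r)=False r=True
s_4={p,q,r,s}: G(r)=False r=True
s_5={p,q}: G(r)=False r=False
s_6={s}: G(r)=False r=False
G(G(r)) holds globally = False
First violation at position 0.

Answer: 0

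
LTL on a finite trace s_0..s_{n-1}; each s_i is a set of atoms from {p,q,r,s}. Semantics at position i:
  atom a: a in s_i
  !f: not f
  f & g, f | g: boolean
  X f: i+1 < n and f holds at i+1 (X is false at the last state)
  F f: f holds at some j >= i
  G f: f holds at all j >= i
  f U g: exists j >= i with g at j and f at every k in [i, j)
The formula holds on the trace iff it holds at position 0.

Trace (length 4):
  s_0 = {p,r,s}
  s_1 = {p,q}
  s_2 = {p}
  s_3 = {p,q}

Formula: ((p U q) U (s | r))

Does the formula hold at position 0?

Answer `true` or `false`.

Answer: true

Derivation:
s_0={p,r,s}: ((p U q) U (s | r))=True (p U q)=True p=True q=False (s | r)=True s=True r=True
s_1={p,q}: ((p U q) U (s | r))=False (p U q)=True p=True q=True (s | r)=False s=False r=False
s_2={p}: ((p U q) U (s | r))=False (p U q)=True p=True q=False (s | r)=False s=False r=False
s_3={p,q}: ((p U q) U (s | r))=False (p U q)=True p=True q=True (s | r)=False s=False r=False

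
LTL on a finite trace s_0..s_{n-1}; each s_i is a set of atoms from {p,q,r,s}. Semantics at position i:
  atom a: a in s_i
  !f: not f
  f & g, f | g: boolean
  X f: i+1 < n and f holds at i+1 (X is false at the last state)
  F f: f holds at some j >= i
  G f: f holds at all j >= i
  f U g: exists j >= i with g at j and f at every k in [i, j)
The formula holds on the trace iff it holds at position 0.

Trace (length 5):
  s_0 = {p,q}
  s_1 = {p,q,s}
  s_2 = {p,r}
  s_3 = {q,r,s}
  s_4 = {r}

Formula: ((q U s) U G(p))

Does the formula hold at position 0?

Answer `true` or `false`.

Answer: false

Derivation:
s_0={p,q}: ((q U s) U G(p))=False (q U s)=True q=True s=False G(p)=False p=True
s_1={p,q,s}: ((q U s) U G(p))=False (q U s)=True q=True s=True G(p)=False p=True
s_2={p,r}: ((q U s) U G(p))=False (q U s)=False q=False s=False G(p)=False p=True
s_3={q,r,s}: ((q U s) U G(p))=False (q U s)=True q=True s=True G(p)=False p=False
s_4={r}: ((q U s) U G(p))=False (q U s)=False q=False s=False G(p)=False p=False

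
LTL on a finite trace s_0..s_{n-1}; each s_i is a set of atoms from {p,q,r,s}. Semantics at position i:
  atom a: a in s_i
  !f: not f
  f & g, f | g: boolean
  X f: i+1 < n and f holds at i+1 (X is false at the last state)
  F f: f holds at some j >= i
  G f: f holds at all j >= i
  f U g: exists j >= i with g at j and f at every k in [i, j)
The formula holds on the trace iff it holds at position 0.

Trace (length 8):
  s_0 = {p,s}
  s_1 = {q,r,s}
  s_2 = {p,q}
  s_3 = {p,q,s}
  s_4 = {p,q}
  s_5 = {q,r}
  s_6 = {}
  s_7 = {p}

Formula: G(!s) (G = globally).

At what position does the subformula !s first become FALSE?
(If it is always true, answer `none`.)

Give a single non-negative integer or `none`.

Answer: 0

Derivation:
s_0={p,s}: !s=False s=True
s_1={q,r,s}: !s=False s=True
s_2={p,q}: !s=True s=False
s_3={p,q,s}: !s=False s=True
s_4={p,q}: !s=True s=False
s_5={q,r}: !s=True s=False
s_6={}: !s=True s=False
s_7={p}: !s=True s=False
G(!s) holds globally = False
First violation at position 0.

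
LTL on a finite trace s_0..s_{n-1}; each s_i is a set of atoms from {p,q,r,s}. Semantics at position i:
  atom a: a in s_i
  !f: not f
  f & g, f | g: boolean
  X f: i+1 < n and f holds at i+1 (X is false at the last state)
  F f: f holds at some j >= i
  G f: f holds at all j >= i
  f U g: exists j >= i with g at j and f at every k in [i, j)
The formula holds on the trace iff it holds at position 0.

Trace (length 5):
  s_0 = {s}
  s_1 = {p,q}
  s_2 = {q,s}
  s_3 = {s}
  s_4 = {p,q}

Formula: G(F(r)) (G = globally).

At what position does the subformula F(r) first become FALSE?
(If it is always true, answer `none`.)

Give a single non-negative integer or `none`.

s_0={s}: F(r)=False r=False
s_1={p,q}: F(r)=False r=False
s_2={q,s}: F(r)=False r=False
s_3={s}: F(r)=False r=False
s_4={p,q}: F(r)=False r=False
G(F(r)) holds globally = False
First violation at position 0.

Answer: 0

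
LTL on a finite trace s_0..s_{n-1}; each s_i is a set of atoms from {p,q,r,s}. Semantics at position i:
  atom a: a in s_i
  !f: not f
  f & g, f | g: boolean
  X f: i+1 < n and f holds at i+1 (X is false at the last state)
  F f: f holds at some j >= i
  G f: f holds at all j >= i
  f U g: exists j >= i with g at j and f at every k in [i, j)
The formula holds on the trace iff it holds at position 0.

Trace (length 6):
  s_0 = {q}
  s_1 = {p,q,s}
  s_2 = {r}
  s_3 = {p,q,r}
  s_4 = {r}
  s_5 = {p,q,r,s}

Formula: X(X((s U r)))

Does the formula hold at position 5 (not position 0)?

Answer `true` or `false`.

Answer: false

Derivation:
s_0={q}: X(X((s U r)))=True X((s U r))=True (s U r)=False s=False r=False
s_1={p,q,s}: X(X((s U r)))=True X((s U r))=True (s U r)=True s=True r=False
s_2={r}: X(X((s U r)))=True X((s U r))=True (s U r)=True s=False r=True
s_3={p,q,r}: X(X((s U r)))=True X((s U r))=True (s U r)=True s=False r=True
s_4={r}: X(X((s U r)))=False X((s U r))=True (s U r)=True s=False r=True
s_5={p,q,r,s}: X(X((s U r)))=False X((s U r))=False (s U r)=True s=True r=True
Evaluating at position 5: result = False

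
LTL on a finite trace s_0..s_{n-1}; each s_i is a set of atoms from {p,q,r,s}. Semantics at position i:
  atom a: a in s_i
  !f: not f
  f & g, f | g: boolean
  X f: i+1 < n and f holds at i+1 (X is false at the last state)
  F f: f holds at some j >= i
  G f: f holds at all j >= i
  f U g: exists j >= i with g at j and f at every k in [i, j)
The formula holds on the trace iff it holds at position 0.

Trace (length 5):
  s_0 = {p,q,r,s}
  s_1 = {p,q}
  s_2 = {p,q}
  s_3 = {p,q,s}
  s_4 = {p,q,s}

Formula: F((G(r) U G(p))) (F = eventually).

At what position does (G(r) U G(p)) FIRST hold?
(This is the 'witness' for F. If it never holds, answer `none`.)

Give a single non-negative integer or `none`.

Answer: 0

Derivation:
s_0={p,q,r,s}: (G(r) U G(p))=True G(r)=False r=True G(p)=True p=True
s_1={p,q}: (G(r) U G(p))=True G(r)=False r=False G(p)=True p=True
s_2={p,q}: (G(r) U G(p))=True G(r)=False r=False G(p)=True p=True
s_3={p,q,s}: (G(r) U G(p))=True G(r)=False r=False G(p)=True p=True
s_4={p,q,s}: (G(r) U G(p))=True G(r)=False r=False G(p)=True p=True
F((G(r) U G(p))) holds; first witness at position 0.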